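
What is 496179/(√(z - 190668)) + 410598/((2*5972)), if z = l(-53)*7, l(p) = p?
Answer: 205299/5972 - 496179*I*√191039/191039 ≈ 34.377 - 1135.2*I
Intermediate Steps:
z = -371 (z = -53*7 = -371)
496179/(√(z - 190668)) + 410598/((2*5972)) = 496179/(√(-371 - 190668)) + 410598/((2*5972)) = 496179/(√(-191039)) + 410598/11944 = 496179/((I*√191039)) + 410598*(1/11944) = 496179*(-I*√191039/191039) + 205299/5972 = -496179*I*√191039/191039 + 205299/5972 = 205299/5972 - 496179*I*√191039/191039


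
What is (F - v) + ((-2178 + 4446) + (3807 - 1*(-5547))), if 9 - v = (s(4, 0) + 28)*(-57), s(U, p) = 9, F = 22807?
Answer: 32311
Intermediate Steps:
v = 2118 (v = 9 - (9 + 28)*(-57) = 9 - 37*(-57) = 9 - 1*(-2109) = 9 + 2109 = 2118)
(F - v) + ((-2178 + 4446) + (3807 - 1*(-5547))) = (22807 - 1*2118) + ((-2178 + 4446) + (3807 - 1*(-5547))) = (22807 - 2118) + (2268 + (3807 + 5547)) = 20689 + (2268 + 9354) = 20689 + 11622 = 32311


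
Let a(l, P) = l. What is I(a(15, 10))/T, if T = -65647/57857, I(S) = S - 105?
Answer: 5207130/65647 ≈ 79.320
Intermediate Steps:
I(S) = -105 + S
T = -65647/57857 (T = -65647*1/57857 = -65647/57857 ≈ -1.1346)
I(a(15, 10))/T = (-105 + 15)/(-65647/57857) = -90*(-57857/65647) = 5207130/65647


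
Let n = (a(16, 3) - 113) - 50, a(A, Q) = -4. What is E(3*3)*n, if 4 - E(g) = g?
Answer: 835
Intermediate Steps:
E(g) = 4 - g
n = -167 (n = (-4 - 113) - 50 = -117 - 50 = -167)
E(3*3)*n = (4 - 3*3)*(-167) = (4 - 1*9)*(-167) = (4 - 9)*(-167) = -5*(-167) = 835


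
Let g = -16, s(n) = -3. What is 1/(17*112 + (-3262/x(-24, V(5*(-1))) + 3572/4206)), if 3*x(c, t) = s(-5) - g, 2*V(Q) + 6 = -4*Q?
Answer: 27339/31496716 ≈ 0.00086800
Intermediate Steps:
V(Q) = -3 - 2*Q (V(Q) = -3 + (-4*Q)/2 = -3 - 2*Q)
x(c, t) = 13/3 (x(c, t) = (-3 - 1*(-16))/3 = (-3 + 16)/3 = (⅓)*13 = 13/3)
1/(17*112 + (-3262/x(-24, V(5*(-1))) + 3572/4206)) = 1/(17*112 + (-3262/13/3 + 3572/4206)) = 1/(1904 + (-3262*3/13 + 3572*(1/4206))) = 1/(1904 + (-9786/13 + 1786/2103)) = 1/(1904 - 20556740/27339) = 1/(31496716/27339) = 27339/31496716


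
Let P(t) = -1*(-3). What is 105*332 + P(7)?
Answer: 34863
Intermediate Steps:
P(t) = 3
105*332 + P(7) = 105*332 + 3 = 34860 + 3 = 34863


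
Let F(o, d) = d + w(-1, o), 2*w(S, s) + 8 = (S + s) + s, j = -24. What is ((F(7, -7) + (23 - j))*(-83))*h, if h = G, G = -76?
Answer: 268090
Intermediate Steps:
w(S, s) = -4 + s + S/2 (w(S, s) = -4 + ((S + s) + s)/2 = -4 + (S + 2*s)/2 = -4 + (s + S/2) = -4 + s + S/2)
F(o, d) = -9/2 + d + o (F(o, d) = d + (-4 + o + (½)*(-1)) = d + (-4 + o - ½) = d + (-9/2 + o) = -9/2 + d + o)
h = -76
((F(7, -7) + (23 - j))*(-83))*h = (((-9/2 - 7 + 7) + (23 - 1*(-24)))*(-83))*(-76) = ((-9/2 + (23 + 24))*(-83))*(-76) = ((-9/2 + 47)*(-83))*(-76) = ((85/2)*(-83))*(-76) = -7055/2*(-76) = 268090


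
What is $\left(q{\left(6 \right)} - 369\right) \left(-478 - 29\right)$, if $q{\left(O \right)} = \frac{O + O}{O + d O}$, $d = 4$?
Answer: $\frac{934401}{5} \approx 1.8688 \cdot 10^{5}$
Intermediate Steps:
$q{\left(O \right)} = \frac{2}{5}$ ($q{\left(O \right)} = \frac{O + O}{O + 4 O} = \frac{2 O}{5 O} = 2 O \frac{1}{5 O} = \frac{2}{5}$)
$\left(q{\left(6 \right)} - 369\right) \left(-478 - 29\right) = \left(\frac{2}{5} - 369\right) \left(-478 - 29\right) = \left(\frac{2}{5} - 369\right) \left(-507\right) = \left(- \frac{1843}{5}\right) \left(-507\right) = \frac{934401}{5}$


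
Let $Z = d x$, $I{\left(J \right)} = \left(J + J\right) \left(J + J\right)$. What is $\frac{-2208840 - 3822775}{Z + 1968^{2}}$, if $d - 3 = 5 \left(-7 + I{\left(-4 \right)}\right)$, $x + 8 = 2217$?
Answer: $- \frac{6031615}{4509216} \approx -1.3376$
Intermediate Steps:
$x = 2209$ ($x = -8 + 2217 = 2209$)
$I{\left(J \right)} = 4 J^{2}$ ($I{\left(J \right)} = 2 J 2 J = 4 J^{2}$)
$d = 288$ ($d = 3 + 5 \left(-7 + 4 \left(-4\right)^{2}\right) = 3 + 5 \left(-7 + 4 \cdot 16\right) = 3 + 5 \left(-7 + 64\right) = 3 + 5 \cdot 57 = 3 + 285 = 288$)
$Z = 636192$ ($Z = 288 \cdot 2209 = 636192$)
$\frac{-2208840 - 3822775}{Z + 1968^{2}} = \frac{-2208840 - 3822775}{636192 + 1968^{2}} = - \frac{6031615}{636192 + 3873024} = - \frac{6031615}{4509216}$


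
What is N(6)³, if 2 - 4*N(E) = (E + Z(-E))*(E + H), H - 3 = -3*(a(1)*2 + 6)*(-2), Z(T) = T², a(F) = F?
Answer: -213847192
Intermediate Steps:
H = 51 (H = 3 - 3*(1*2 + 6)*(-2) = 3 - 3*(2 + 6)*(-2) = 3 - 3*8*(-2) = 3 - 24*(-2) = 3 + 48 = 51)
N(E) = ½ - (51 + E)*(E + E²)/4 (N(E) = ½ - (E + (-E)²)*(E + 51)/4 = ½ - (E + E²)*(51 + E)/4 = ½ - (51 + E)*(E + E²)/4)
N(6)³ = (½ - 13*6² - 51/4*6 - ¼*6³)³ = (½ - 13*36 - 153/2 - ¼*216)³ = (½ - 468 - 153/2 - 54)³ = (-598)³ = -213847192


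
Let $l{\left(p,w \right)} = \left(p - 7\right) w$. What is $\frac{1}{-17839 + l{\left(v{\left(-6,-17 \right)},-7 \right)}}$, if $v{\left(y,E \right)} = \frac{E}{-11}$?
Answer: $- \frac{11}{195809} \approx -5.6177 \cdot 10^{-5}$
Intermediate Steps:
$v{\left(y,E \right)} = - \frac{E}{11}$ ($v{\left(y,E \right)} = E \left(- \frac{1}{11}\right) = - \frac{E}{11}$)
$l{\left(p,w \right)} = w \left(-7 + p\right)$ ($l{\left(p,w \right)} = \left(-7 + p\right) w = w \left(-7 + p\right)$)
$\frac{1}{-17839 + l{\left(v{\left(-6,-17 \right)},-7 \right)}} = \frac{1}{-17839 - 7 \left(-7 - - \frac{17}{11}\right)} = \frac{1}{-17839 - 7 \left(-7 + \frac{17}{11}\right)} = \frac{1}{-17839 - - \frac{420}{11}} = \frac{1}{-17839 + \frac{420}{11}} = \frac{1}{- \frac{195809}{11}} = - \frac{11}{195809}$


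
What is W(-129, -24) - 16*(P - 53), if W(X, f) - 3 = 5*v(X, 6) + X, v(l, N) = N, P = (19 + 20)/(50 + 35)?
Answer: 63296/85 ≈ 744.66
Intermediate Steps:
P = 39/85 ≈ 0.45882
W(X, f) = 33 + X (W(X, f) = 3 + (5*6 + X) = 3 + (30 + X) = 33 + X)
W(-129, -24) - 16*(P - 53) = (33 - 129) - 16*(39/85 - 53) = -96 - 16*(-4466/85) = -96 + 71456/85 = 63296/85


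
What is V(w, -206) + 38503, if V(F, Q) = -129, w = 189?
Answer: 38374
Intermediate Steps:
V(w, -206) + 38503 = -129 + 38503 = 38374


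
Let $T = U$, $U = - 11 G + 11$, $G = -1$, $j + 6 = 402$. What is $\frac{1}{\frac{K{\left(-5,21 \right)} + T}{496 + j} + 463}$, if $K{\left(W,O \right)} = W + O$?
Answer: $\frac{446}{206517} \approx 0.0021596$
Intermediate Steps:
$j = 396$ ($j = -6 + 402 = 396$)
$K{\left(W,O \right)} = O + W$
$U = 22$ ($U = \left(-11\right) \left(-1\right) + 11 = 11 + 11 = 22$)
$T = 22$
$\frac{1}{\frac{K{\left(-5,21 \right)} + T}{496 + j} + 463} = \frac{1}{\frac{\left(21 - 5\right) + 22}{496 + 396} + 463} = \frac{1}{\frac{16 + 22}{892} + 463} = \frac{1}{38 \cdot \frac{1}{892} + 463} = \frac{1}{\frac{19}{446} + 463} = \frac{1}{\frac{206517}{446}} = \frac{446}{206517}$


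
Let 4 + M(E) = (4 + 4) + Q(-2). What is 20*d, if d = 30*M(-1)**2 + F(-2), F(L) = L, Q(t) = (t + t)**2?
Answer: 239960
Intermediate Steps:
Q(t) = 4*t**2 (Q(t) = (2*t)**2 = 4*t**2)
M(E) = 20 (M(E) = -4 + ((4 + 4) + 4*(-2)**2) = -4 + (8 + 4*4) = -4 + (8 + 16) = -4 + 24 = 20)
d = 11998 (d = 30*20**2 - 2 = 30*400 - 2 = 12000 - 2 = 11998)
20*d = 20*11998 = 239960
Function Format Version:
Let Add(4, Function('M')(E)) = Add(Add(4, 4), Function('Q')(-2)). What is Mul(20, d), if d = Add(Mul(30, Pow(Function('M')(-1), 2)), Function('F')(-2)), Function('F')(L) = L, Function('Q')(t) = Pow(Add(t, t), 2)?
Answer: 239960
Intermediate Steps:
Function('Q')(t) = Mul(4, Pow(t, 2)) (Function('Q')(t) = Pow(Mul(2, t), 2) = Mul(4, Pow(t, 2)))
Function('M')(E) = 20 (Function('M')(E) = Add(-4, Add(Add(4, 4), Mul(4, Pow(-2, 2)))) = Add(-4, Add(8, Mul(4, 4))) = Add(-4, Add(8, 16)) = Add(-4, 24) = 20)
d = 11998 (d = Add(Mul(30, Pow(20, 2)), -2) = Add(Mul(30, 400), -2) = Add(12000, -2) = 11998)
Mul(20, d) = Mul(20, 11998) = 239960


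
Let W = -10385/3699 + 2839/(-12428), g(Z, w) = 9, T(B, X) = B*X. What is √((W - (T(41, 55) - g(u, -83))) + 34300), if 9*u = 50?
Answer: √1881523937928254919/7661862 ≈ 179.03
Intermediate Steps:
u = 50/9 (u = (⅑)*50 = 50/9 ≈ 5.5556)
W = -139566241/45971172 (W = -10385*1/3699 + 2839*(-1/12428) = -10385/3699 - 2839/12428 = -139566241/45971172 ≈ -3.0359)
√((W - (T(41, 55) - g(u, -83))) + 34300) = √((-139566241/45971172 - (41*55 - 1*9)) + 34300) = √((-139566241/45971172 - (2255 - 9)) + 34300) = √((-139566241/45971172 - 1*2246) + 34300) = √((-139566241/45971172 - 2246) + 34300) = √(-103390818553/45971172 + 34300) = √(1473420381047/45971172) = √1881523937928254919/7661862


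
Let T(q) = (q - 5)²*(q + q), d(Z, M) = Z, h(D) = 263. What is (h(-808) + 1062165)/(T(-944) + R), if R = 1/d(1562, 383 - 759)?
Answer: -1659512536/2655922782655 ≈ -0.00062483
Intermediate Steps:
T(q) = 2*q*(-5 + q)² (T(q) = (-5 + q)²*(2*q) = 2*q*(-5 + q)²)
R = 1/1562 ≈ 0.00064021
(h(-808) + 1062165)/(T(-944) + R) = (263 + 1062165)/(2*(-944)*(-5 - 944)² + 1/1562) = 1062428/(2*(-944)*(-949)² + 1/1562) = 1062428/(2*(-944)*900601 + 1/1562) = 1062428/(-1700334688 + 1/1562) = 1062428/(-2655922782655/1562) = 1062428*(-1562/2655922782655) = -1659512536/2655922782655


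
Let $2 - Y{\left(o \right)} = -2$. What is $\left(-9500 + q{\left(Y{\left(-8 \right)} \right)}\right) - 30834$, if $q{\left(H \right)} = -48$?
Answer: $-40382$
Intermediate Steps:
$Y{\left(o \right)} = 4$ ($Y{\left(o \right)} = 2 - -2 = 2 + 2 = 4$)
$\left(-9500 + q{\left(Y{\left(-8 \right)} \right)}\right) - 30834 = \left(-9500 - 48\right) - 30834 = -9548 - 30834 = -40382$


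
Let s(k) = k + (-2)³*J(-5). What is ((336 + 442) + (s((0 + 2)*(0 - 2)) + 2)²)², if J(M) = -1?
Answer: 662596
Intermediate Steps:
s(k) = 8 + k (s(k) = k + (-2)³*(-1) = k - 8*(-1) = k + 8 = 8 + k)
((336 + 442) + (s((0 + 2)*(0 - 2)) + 2)²)² = ((336 + 442) + ((8 + (0 + 2)*(0 - 2)) + 2)²)² = (778 + ((8 + 2*(-2)) + 2)²)² = (778 + ((8 - 4) + 2)²)² = (778 + (4 + 2)²)² = (778 + 6²)² = (778 + 36)² = 814² = 662596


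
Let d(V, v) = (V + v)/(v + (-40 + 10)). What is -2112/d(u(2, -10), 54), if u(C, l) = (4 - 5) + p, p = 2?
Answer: -4608/5 ≈ -921.60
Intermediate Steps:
u(C, l) = 1 (u(C, l) = (4 - 5) + 2 = -1 + 2 = 1)
d(V, v) = (V + v)/(-30 + v) (d(V, v) = (V + v)/(v - 30) = (V + v)/(-30 + v))
-2112/d(u(2, -10), 54) = -2112*(-30 + 54)/(1 + 54) = -2112/(55/24) = -2112/((1/24)*55) = -2112/55/24 = -2112*24/55 = -4608/5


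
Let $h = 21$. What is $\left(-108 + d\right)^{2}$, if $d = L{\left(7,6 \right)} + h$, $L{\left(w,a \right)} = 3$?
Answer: $7056$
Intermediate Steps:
$d = 24$ ($d = 3 + 21 = 24$)
$\left(-108 + d\right)^{2} = \left(-108 + 24\right)^{2} = \left(-84\right)^{2} = 7056$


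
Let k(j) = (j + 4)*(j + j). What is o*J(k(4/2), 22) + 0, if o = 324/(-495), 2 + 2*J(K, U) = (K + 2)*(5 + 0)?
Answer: -2304/55 ≈ -41.891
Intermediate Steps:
k(j) = 2*j*(4 + j) (k(j) = (4 + j)*(2*j) = 2*j*(4 + j))
J(K, U) = 4 + 5*K/2 (J(K, U) = -1 + ((K + 2)*(5 + 0))/2 = -1 + ((2 + K)*5)/2 = -1 + (10 + 5*K)/2 = -1 + (5 + 5*K/2) = 4 + 5*K/2)
o = -36/55 (o = 324*(-1/495) = -36/55 ≈ -0.65455)
o*J(k(4/2), 22) + 0 = -36*(4 + 5*(2*(4/2)*(4 + 4/2))/2)/55 + 0 = -36*(4 + 5*(2*(4*(½))*(4 + 4*(½)))/2)/55 + 0 = -36*(4 + 5*(2*2*(4 + 2))/2)/55 + 0 = -36*(4 + 5*(2*2*6)/2)/55 + 0 = -36*(4 + (5/2)*24)/55 + 0 = -36*(4 + 60)/55 + 0 = -36/55*64 + 0 = -2304/55 + 0 = -2304/55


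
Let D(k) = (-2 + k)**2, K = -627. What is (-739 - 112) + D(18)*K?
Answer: -161363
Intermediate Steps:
(-739 - 112) + D(18)*K = (-739 - 112) + (-2 + 18)**2*(-627) = -851 + 16**2*(-627) = -851 + 256*(-627) = -851 - 160512 = -161363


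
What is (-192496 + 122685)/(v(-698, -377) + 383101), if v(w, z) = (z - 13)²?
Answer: -69811/535201 ≈ -0.13044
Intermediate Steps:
v(w, z) = (-13 + z)²
(-192496 + 122685)/(v(-698, -377) + 383101) = (-192496 + 122685)/((-13 - 377)² + 383101) = -69811/((-390)² + 383101) = -69811/(152100 + 383101) = -69811/535201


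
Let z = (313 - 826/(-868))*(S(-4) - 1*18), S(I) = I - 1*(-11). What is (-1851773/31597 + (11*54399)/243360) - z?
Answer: 269942970332981/79457607840 ≈ 3397.3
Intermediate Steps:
S(I) = 11 + I (S(I) = I + 11 = 11 + I)
z = -214115/62 (z = (313 - 826/(-868))*((11 - 4) - 1*18) = (313 - 826*(-1/868))*(7 - 18) = (313 + 59/62)*(-11) = (19465/62)*(-11) = -214115/62 ≈ -3453.5)
(-1851773/31597 + (11*54399)/243360) - z = (-1851773/31597 + (11*54399)/243360) - 1*(-214115/62) = (-1851773*1/31597 + 598389*(1/243360)) + 214115/62 = (-1851773/31597 + 199463/81120) + 214115/62 = -143913393349/2563148640 + 214115/62 = 269942970332981/79457607840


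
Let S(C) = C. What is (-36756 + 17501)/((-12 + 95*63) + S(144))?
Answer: -19255/6117 ≈ -3.1478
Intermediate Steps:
(-36756 + 17501)/((-12 + 95*63) + S(144)) = (-36756 + 17501)/((-12 + 95*63) + 144) = -19255/((-12 + 5985) + 144) = -19255/(5973 + 144) = -19255/6117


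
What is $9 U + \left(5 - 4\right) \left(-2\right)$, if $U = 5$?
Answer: $43$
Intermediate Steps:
$9 U + \left(5 - 4\right) \left(-2\right) = 9 \cdot 5 + \left(5 - 4\right) \left(-2\right) = 45 + 1 \left(-2\right) = 45 - 2 = 43$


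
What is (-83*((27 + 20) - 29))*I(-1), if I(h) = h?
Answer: 1494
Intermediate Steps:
(-83*((27 + 20) - 29))*I(-1) = -83*((27 + 20) - 29)*(-1) = -83*(47 - 29)*(-1) = -83*18*(-1) = -1494*(-1) = 1494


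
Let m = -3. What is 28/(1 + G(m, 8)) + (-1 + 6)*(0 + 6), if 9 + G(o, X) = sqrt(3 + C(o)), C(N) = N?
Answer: 53/2 ≈ 26.500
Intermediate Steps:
G(o, X) = -9 + sqrt(3 + o)
28/(1 + G(m, 8)) + (-1 + 6)*(0 + 6) = 28/(1 + (-9 + sqrt(3 - 3))) + (-1 + 6)*(0 + 6) = 28/(1 + (-9 + sqrt(0))) + 5*6 = 28/(1 + (-9 + 0)) + 30 = 28/(1 - 9) + 30 = 28/(-8) + 30 = 28*(-1/8) + 30 = -7/2 + 30 = 53/2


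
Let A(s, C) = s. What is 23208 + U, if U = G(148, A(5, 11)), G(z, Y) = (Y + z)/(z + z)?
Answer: 6869721/296 ≈ 23209.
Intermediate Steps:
G(z, Y) = (Y + z)/(2*z) (G(z, Y) = (Y + z)/((2*z)) = (Y + z)*(1/(2*z)) = (Y + z)/(2*z))
U = 153/296 (U = (1/2)*(5 + 148)/148 = (1/2)*(1/148)*153 = 153/296 ≈ 0.51689)
23208 + U = 23208 + 153/296 = 6869721/296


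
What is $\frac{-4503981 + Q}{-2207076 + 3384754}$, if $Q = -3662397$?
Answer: $- \frac{4083189}{588839} \approx -6.9343$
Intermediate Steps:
$\frac{-4503981 + Q}{-2207076 + 3384754} = \frac{-4503981 - 3662397}{-2207076 + 3384754} = - \frac{8166378}{1177678} = \left(-8166378\right) \frac{1}{1177678} = - \frac{4083189}{588839}$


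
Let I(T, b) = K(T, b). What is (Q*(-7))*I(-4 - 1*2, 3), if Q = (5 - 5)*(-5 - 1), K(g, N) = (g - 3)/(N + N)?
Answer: 0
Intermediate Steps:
K(g, N) = (-3 + g)/(2*N) (K(g, N) = (-3 + g)/((2*N)) = (-3 + g)*(1/(2*N)) = (-3 + g)/(2*N))
I(T, b) = (-3 + T)/(2*b)
Q = 0 (Q = 0*(-6) = 0)
(Q*(-7))*I(-4 - 1*2, 3) = (0*(-7))*((½)*(-3 + (-4 - 1*2))/3) = 0*((½)*(⅓)*(-3 + (-4 - 2))) = 0*((½)*(⅓)*(-3 - 6)) = 0*((½)*(⅓)*(-9)) = 0*(-3/2) = 0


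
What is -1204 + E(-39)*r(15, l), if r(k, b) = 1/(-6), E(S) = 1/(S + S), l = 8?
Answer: -563471/468 ≈ -1204.0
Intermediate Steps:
E(S) = 1/(2*S)
r(k, b) = -1/6
-1204 + E(-39)*r(15, l) = -1204 + ((1/2)/(-39))*(-1/6) = -1204 + ((1/2)*(-1/39))*(-1/6) = -1204 - 1/78*(-1/6) = -1204 + 1/468 = -563471/468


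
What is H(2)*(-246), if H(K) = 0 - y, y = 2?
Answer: 492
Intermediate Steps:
H(K) = -2 (H(K) = 0 - 1*2 = 0 - 2 = -2)
H(2)*(-246) = -2*(-246) = 492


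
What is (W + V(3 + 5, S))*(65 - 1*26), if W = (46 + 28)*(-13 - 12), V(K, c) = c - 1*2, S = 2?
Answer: -72150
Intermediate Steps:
V(K, c) = -2 + c (V(K, c) = c - 2 = -2 + c)
W = -1850 (W = 74*(-25) = -1850)
(W + V(3 + 5, S))*(65 - 1*26) = (-1850 + (-2 + 2))*(65 - 1*26) = (-1850 + 0)*(65 - 26) = -1850*39 = -72150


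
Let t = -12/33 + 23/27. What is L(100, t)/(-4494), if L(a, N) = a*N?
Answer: -7250/667359 ≈ -0.010864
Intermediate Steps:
t = 145/297 (t = -12*1/33 + 23*(1/27) = -4/11 + 23/27 = 145/297 ≈ 0.48822)
L(a, N) = N*a
L(100, t)/(-4494) = ((145/297)*100)/(-4494) = (14500/297)*(-1/4494) = -7250/667359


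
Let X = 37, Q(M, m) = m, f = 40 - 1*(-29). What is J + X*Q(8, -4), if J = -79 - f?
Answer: -296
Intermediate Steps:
f = 69 (f = 40 + 29 = 69)
J = -148 (J = -79 - 1*69 = -79 - 69 = -148)
J + X*Q(8, -4) = -148 + 37*(-4) = -148 - 148 = -296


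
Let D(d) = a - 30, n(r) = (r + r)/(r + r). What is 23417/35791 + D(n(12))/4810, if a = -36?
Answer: 55136782/86077355 ≈ 0.64055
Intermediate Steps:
n(r) = 1 (n(r) = (2*r)/((2*r)) = (2*r)*(1/(2*r)) = 1)
D(d) = -66 (D(d) = -36 - 30 = -66)
23417/35791 + D(n(12))/4810 = 23417/35791 - 66/4810 = 23417*(1/35791) - 66*1/4810 = 23417/35791 - 33/2405 = 55136782/86077355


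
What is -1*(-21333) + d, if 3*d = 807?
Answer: 21602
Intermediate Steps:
d = 269 (d = (⅓)*807 = 269)
-1*(-21333) + d = -1*(-21333) + 269 = 21333 + 269 = 21602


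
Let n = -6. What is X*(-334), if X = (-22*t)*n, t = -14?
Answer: 617232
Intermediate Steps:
X = -1848 (X = -22*(-14)*(-6) = 308*(-6) = -1848)
X*(-334) = -1848*(-334) = 617232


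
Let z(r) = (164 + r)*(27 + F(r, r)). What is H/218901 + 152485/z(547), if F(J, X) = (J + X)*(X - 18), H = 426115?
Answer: 58458960672010/30025437677361 ≈ 1.9470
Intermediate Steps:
F(J, X) = (-18 + X)*(J + X) (F(J, X) = (J + X)*(-18 + X) = (-18 + X)*(J + X))
z(r) = (164 + r)*(27 - 36*r + 2*r²) (z(r) = (164 + r)*(27 + (r² - 18*r - 18*r + r*r)) = (164 + r)*(27 + (r² - 18*r - 18*r + r²)) = (164 + r)*(27 + (-36*r + 2*r²)) = (164 + r)*(27 - 36*r + 2*r²))
H/218901 + 152485/z(547) = 426115/218901 + 152485/(4428 - 5877*547 + 2*547³ + 292*547²) = 426115*(1/218901) + 152485/(4428 - 3214719 + 2*163667323 + 292*299209) = 426115/218901 + 152485/(4428 - 3214719 + 327334646 + 87369028) = 426115/218901 + 152485/411493383 = 58458960672010/30025437677361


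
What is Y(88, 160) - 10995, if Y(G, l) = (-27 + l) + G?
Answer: -10774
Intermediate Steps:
Y(G, l) = -27 + G + l
Y(88, 160) - 10995 = (-27 + 88 + 160) - 10995 = 221 - 10995 = -10774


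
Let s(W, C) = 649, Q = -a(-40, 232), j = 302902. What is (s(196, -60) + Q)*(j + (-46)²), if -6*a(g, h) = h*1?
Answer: 629252134/3 ≈ 2.0975e+8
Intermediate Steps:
a(g, h) = -h/6
Q = 116/3 (Q = -(-1)*232/6 = -1*(-116/3) = 116/3 ≈ 38.667)
(s(196, -60) + Q)*(j + (-46)²) = (649 + 116/3)*(302902 + (-46)²) = 2063*(302902 + 2116)/3 = (2063/3)*305018 = 629252134/3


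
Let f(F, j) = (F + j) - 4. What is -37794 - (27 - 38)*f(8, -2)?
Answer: -37772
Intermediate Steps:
f(F, j) = -4 + F + j
-37794 - (27 - 38)*f(8, -2) = -37794 - (27 - 38)*(-4 + 8 - 2) = -37794 - (-11)*2 = -37794 - 1*(-22) = -37794 + 22 = -37772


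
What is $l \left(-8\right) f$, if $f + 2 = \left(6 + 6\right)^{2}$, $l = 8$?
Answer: $-9088$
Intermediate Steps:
$f = 142$ ($f = -2 + \left(6 + 6\right)^{2} = -2 + 12^{2} = -2 + 144 = 142$)
$l \left(-8\right) f = 8 \left(-8\right) 142 = \left(-64\right) 142 = -9088$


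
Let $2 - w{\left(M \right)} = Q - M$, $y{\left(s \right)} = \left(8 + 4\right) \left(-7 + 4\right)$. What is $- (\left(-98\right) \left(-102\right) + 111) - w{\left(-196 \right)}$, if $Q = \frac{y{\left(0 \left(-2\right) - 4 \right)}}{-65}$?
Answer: $- \frac{644309}{65} \approx -9912.4$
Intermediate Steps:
$y{\left(s \right)} = -36$ ($y{\left(s \right)} = 12 \left(-3\right) = -36$)
$Q = \frac{36}{65}$ ($Q = - \frac{36}{-65} = \left(-36\right) \left(- \frac{1}{65}\right) = \frac{36}{65} \approx 0.55385$)
$w{\left(M \right)} = \frac{94}{65} + M$ ($w{\left(M \right)} = 2 - \left(\frac{36}{65} - M\right) = 2 + \left(- \frac{36}{65} + M\right) = \frac{94}{65} + M$)
$- (\left(-98\right) \left(-102\right) + 111) - w{\left(-196 \right)} = - (\left(-98\right) \left(-102\right) + 111) - \left(\frac{94}{65} - 196\right) = - (9996 + 111) - - \frac{12646}{65} = \left(-1\right) 10107 + \frac{12646}{65} = -10107 + \frac{12646}{65} = - \frac{644309}{65}$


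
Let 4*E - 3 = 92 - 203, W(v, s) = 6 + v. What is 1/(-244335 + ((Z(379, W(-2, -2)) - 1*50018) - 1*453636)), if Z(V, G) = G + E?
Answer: -1/748012 ≈ -1.3369e-6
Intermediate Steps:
E = -27 (E = ¾ + (92 - 203)/4 = ¾ + (¼)*(-111) = ¾ - 111/4 = -27)
Z(V, G) = -27 + G (Z(V, G) = G - 27 = -27 + G)
1/(-244335 + ((Z(379, W(-2, -2)) - 1*50018) - 1*453636)) = 1/(-244335 + (((-27 + (6 - 2)) - 1*50018) - 1*453636)) = 1/(-244335 + (((-27 + 4) - 50018) - 453636)) = 1/(-244335 + ((-23 - 50018) - 453636)) = 1/(-244335 + (-50041 - 453636)) = 1/(-244335 - 503677) = 1/(-748012) = -1/748012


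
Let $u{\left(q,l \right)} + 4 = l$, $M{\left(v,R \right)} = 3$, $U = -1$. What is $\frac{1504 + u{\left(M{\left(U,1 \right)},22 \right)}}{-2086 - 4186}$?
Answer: $- \frac{761}{3136} \approx -0.24267$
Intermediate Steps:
$u{\left(q,l \right)} = -4 + l$
$\frac{1504 + u{\left(M{\left(U,1 \right)},22 \right)}}{-2086 - 4186} = \frac{1504 + \left(-4 + 22\right)}{-2086 - 4186} = \frac{1504 + 18}{-6272} = 1522 \left(- \frac{1}{6272}\right) = - \frac{761}{3136}$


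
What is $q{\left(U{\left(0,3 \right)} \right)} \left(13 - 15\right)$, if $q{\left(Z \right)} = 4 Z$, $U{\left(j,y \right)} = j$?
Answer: $0$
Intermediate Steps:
$q{\left(U{\left(0,3 \right)} \right)} \left(13 - 15\right) = 4 \cdot 0 \left(13 - 15\right) = 0 \left(-2\right) = 0$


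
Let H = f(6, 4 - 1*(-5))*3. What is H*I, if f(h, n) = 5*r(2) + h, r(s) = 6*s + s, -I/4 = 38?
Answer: -34656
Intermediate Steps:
I = -152 (I = -4*38 = -152)
r(s) = 7*s
f(h, n) = 70 + h (f(h, n) = 5*(7*2) + h = 5*14 + h = 70 + h)
H = 228 (H = (70 + 6)*3 = 76*3 = 228)
H*I = 228*(-152) = -34656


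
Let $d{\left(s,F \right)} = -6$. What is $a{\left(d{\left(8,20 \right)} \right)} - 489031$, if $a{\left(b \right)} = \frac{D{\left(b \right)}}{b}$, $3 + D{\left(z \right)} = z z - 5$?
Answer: $- \frac{1467107}{3} \approx -4.8904 \cdot 10^{5}$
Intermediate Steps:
$D{\left(z \right)} = -8 + z^{2}$ ($D{\left(z \right)} = -3 + \left(z z - 5\right) = -3 + \left(z^{2} - 5\right) = -3 + \left(-5 + z^{2}\right) = -8 + z^{2}$)
$a{\left(b \right)} = \frac{-8 + b^{2}}{b}$
$a{\left(d{\left(8,20 \right)} \right)} - 489031 = \left(-6 - \frac{8}{-6}\right) - 489031 = \left(-6 - - \frac{4}{3}\right) - 489031 = \left(-6 + \frac{4}{3}\right) - 489031 = - \frac{14}{3} - 489031 = - \frac{1467107}{3}$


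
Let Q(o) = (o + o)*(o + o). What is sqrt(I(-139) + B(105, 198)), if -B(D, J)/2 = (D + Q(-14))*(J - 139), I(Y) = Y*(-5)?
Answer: I*sqrt(104207) ≈ 322.81*I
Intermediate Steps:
Q(o) = 4*o**2 (Q(o) = (2*o)*(2*o) = 4*o**2)
I(Y) = -5*Y
B(D, J) = -2*(-139 + J)*(784 + D) (B(D, J) = -2*(D + 4*(-14)**2)*(J - 139) = -2*(D + 4*196)*(-139 + J) = -2*(D + 784)*(-139 + J) = -2*(784 + D)*(-139 + J) = -2*(-139 + J)*(784 + D))
sqrt(I(-139) + B(105, 198)) = sqrt(-5*(-139) + (217952 - 1568*198 + 278*105 - 2*105*198)) = sqrt(695 + (217952 - 310464 + 29190 - 41580)) = sqrt(695 - 104902) = sqrt(-104207) = I*sqrt(104207)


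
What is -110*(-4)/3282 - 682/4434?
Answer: -23947/1212699 ≈ -0.019747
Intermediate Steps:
-110*(-4)/3282 - 682/4434 = 440*(1/3282) - 682*1/4434 = 220/1641 - 341/2217 = -23947/1212699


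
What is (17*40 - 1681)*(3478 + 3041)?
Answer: -6525519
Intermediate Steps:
(17*40 - 1681)*(3478 + 3041) = (680 - 1681)*6519 = -1001*6519 = -6525519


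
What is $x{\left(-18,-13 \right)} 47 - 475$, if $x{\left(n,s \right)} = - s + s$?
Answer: $-475$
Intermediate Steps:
$x{\left(n,s \right)} = 0$
$x{\left(-18,-13 \right)} 47 - 475 = 0 \cdot 47 - 475 = 0 - 475 = -475$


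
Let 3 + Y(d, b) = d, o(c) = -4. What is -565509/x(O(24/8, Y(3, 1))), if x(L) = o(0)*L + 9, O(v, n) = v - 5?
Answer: -565509/17 ≈ -33265.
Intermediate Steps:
Y(d, b) = -3 + d
O(v, n) = -5 + v
x(L) = 9 - 4*L (x(L) = -4*L + 9 = 9 - 4*L)
-565509/x(O(24/8, Y(3, 1))) = -565509/(9 - 4*(-5 + 24/8)) = -565509/(9 - 4*(-5 + 24*(⅛))) = -565509/(9 - 4*(-5 + 3)) = -565509/(9 - 4*(-2)) = -565509/(9 + 8) = -565509/17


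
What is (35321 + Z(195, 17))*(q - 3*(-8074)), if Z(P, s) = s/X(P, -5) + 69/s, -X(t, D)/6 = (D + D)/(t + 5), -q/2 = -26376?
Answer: 46299039944/17 ≈ 2.7235e+9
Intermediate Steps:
q = 52752 (q = -2*(-26376) = 52752)
X(t, D) = -12*D/(5 + t) (X(t, D) = -6*(D + D)/(t + 5) = -6*2*D/(5 + t) = -12*D/(5 + t))
Z(P, s) = 69/s + s*(1/12 + P/60) (Z(P, s) = s/((-12*(-5)/(5 + P))) + 69/s = s/((60/(5 + P))) + 69/s = s*(1/12 + P/60) + 69/s = 69/s + s*(1/12 + P/60))
(35321 + Z(195, 17))*(q - 3*(-8074)) = (35321 + (1/60)*(4140 + 17²*(5 + 195))/17)*(52752 - 3*(-8074)) = (35321 + (1/60)*(1/17)*(4140 + 289*200))*(52752 + 24222) = (35321 + (1/60)*(1/17)*(4140 + 57800))*76974 = (35321 + (1/60)*(1/17)*61940)*76974 = (35321 + 3097/51)*76974 = (1804468/51)*76974 = 46299039944/17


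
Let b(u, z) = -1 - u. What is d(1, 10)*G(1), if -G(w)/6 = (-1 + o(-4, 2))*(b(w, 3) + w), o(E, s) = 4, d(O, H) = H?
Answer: 180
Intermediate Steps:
G(w) = 18 (G(w) = -6*(-1 + 4)*((-1 - w) + w) = -18*(-1) = -6*(-3) = 18)
d(1, 10)*G(1) = 10*18 = 180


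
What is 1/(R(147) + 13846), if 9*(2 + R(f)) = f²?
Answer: 1/16245 ≈ 6.1557e-5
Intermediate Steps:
R(f) = -2 + f²/9
1/(R(147) + 13846) = 1/((-2 + (⅑)*147²) + 13846) = 1/((-2 + (⅑)*21609) + 13846) = 1/((-2 + 2401) + 13846) = 1/(2399 + 13846) = 1/16245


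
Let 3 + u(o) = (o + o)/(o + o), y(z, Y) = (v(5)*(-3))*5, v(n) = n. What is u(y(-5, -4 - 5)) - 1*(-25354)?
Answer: 25352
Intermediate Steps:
y(z, Y) = -75 (y(z, Y) = (5*(-3))*5 = -15*5 = -75)
u(o) = -2 (u(o) = -3 + (o + o)/(o + o) = -3 + (2*o)/((2*o)) = -3 + (2*o)*(1/(2*o)) = -3 + 1 = -2)
u(y(-5, -4 - 5)) - 1*(-25354) = -2 - 1*(-25354) = -2 + 25354 = 25352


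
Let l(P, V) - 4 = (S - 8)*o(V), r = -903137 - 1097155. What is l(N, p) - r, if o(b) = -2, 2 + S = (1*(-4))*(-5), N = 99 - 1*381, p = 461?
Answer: 2000276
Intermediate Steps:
r = -2000292
N = -282 (N = 99 - 381 = -282)
S = 18 (S = -2 + (1*(-4))*(-5) = -2 - 4*(-5) = -2 + 20 = 18)
l(P, V) = -16 (l(P, V) = 4 + (18 - 8)*(-2) = 4 + 10*(-2) = 4 - 20 = -16)
l(N, p) - r = -16 - 1*(-2000292) = -16 + 2000292 = 2000276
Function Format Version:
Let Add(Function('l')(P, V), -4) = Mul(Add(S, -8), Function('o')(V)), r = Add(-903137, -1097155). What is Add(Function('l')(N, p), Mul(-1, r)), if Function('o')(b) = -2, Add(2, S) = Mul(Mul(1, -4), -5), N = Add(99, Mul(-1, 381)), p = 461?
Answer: 2000276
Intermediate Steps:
r = -2000292
N = -282 (N = Add(99, -381) = -282)
S = 18 (S = Add(-2, Mul(Mul(1, -4), -5)) = Add(-2, Mul(-4, -5)) = Add(-2, 20) = 18)
Function('l')(P, V) = -16 (Function('l')(P, V) = Add(4, Mul(Add(18, -8), -2)) = Add(4, Mul(10, -2)) = Add(4, -20) = -16)
Add(Function('l')(N, p), Mul(-1, r)) = Add(-16, Mul(-1, -2000292)) = Add(-16, 2000292) = 2000276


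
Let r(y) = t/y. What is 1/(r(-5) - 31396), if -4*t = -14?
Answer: -10/313967 ≈ -3.1850e-5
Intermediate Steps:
t = 7/2 (t = -¼*(-14) = 7/2 ≈ 3.5000)
r(y) = 7/(2*y)
1/(r(-5) - 31396) = 1/((7/2)/(-5) - 31396) = 1/((7/2)*(-⅕) - 31396) = 1/(-7/10 - 31396) = 1/(-313967/10) = -10/313967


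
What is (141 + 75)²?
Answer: 46656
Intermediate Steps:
(141 + 75)² = 216² = 46656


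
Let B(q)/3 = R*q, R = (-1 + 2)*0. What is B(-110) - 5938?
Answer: -5938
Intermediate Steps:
R = 0 (R = 1*0 = 0)
B(q) = 0 (B(q) = 3*(0*q) = 3*0 = 0)
B(-110) - 5938 = 0 - 5938 = -5938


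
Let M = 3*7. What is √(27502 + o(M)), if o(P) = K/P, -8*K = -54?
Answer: √5390455/14 ≈ 165.84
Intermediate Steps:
K = 27/4 (K = -⅛*(-54) = 27/4 ≈ 6.7500)
M = 21
o(P) = 27/(4*P)
√(27502 + o(M)) = √(27502 + (27/4)/21) = √(27502 + (27/4)*(1/21)) = √(27502 + 9/28) = √(770065/28) = √5390455/14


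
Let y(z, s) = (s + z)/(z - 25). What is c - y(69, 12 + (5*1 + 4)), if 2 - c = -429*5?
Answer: 47189/22 ≈ 2145.0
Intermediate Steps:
y(z, s) = (s + z)/(-25 + z)
c = 2147 (c = 2 - (-429)*5 = 2 - 1*(-2145) = 2 + 2145 = 2147)
c - y(69, 12 + (5*1 + 4)) = 2147 - ((12 + (5*1 + 4)) + 69)/(-25 + 69) = 2147 - ((12 + (5 + 4)) + 69)/44 = 2147 - ((12 + 9) + 69)/44 = 2147 - (21 + 69)/44 = 2147 - 90/44 = 2147 - 1*45/22 = 2147 - 45/22 = 47189/22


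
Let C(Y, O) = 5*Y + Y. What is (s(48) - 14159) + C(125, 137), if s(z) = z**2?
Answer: -11105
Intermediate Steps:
C(Y, O) = 6*Y
(s(48) - 14159) + C(125, 137) = (48**2 - 14159) + 6*125 = (2304 - 14159) + 750 = -11855 + 750 = -11105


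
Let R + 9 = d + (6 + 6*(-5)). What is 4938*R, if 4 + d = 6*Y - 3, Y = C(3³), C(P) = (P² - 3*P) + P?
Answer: 19801380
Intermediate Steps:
C(P) = P² - 2*P
Y = 675 (Y = 3³*(-2 + 3³) = 27*(-2 + 27) = 27*25 = 675)
d = 4043 (d = -4 + (6*675 - 3) = -4 + (4050 - 3) = -4 + 4047 = 4043)
R = 4010 (R = -9 + (4043 + (6 + 6*(-5))) = -9 + (4043 + (6 - 30)) = -9 + (4043 - 24) = -9 + 4019 = 4010)
4938*R = 4938*4010 = 19801380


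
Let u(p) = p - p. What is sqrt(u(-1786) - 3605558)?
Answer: 11*I*sqrt(29798) ≈ 1898.8*I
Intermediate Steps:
u(p) = 0
sqrt(u(-1786) - 3605558) = sqrt(0 - 3605558) = sqrt(-3605558) = 11*I*sqrt(29798)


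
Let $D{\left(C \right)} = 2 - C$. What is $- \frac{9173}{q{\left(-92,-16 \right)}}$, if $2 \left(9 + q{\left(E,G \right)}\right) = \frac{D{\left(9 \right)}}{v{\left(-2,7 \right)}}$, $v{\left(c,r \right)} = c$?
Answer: $\frac{36692}{29} \approx 1265.2$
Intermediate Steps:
$q{\left(E,G \right)} = - \frac{29}{4}$ ($q{\left(E,G \right)} = -9 + \frac{\left(2 - 9\right) \frac{1}{-2}}{2} = -9 + \frac{\left(2 - 9\right) \left(- \frac{1}{2}\right)}{2} = -9 + \frac{\left(-7\right) \left(- \frac{1}{2}\right)}{2} = -9 + \frac{1}{2} \cdot \frac{7}{2} = -9 + \frac{7}{4} = - \frac{29}{4}$)
$- \frac{9173}{q{\left(-92,-16 \right)}} = - \frac{9173}{- \frac{29}{4}} = \left(-9173\right) \left(- \frac{4}{29}\right) = \frac{36692}{29}$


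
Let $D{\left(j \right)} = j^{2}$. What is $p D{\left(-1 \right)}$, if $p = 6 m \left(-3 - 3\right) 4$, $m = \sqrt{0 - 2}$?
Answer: $- 144 i \sqrt{2} \approx - 203.65 i$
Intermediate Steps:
$m = i \sqrt{2}$ ($m = \sqrt{-2} = i \sqrt{2} \approx 1.4142 i$)
$p = - 144 i \sqrt{2}$ ($p = 6 i \sqrt{2} \left(-3 - 3\right) 4 = 6 i \sqrt{2} \left(-6\right) 4 = 6 \left(- 6 i \sqrt{2}\right) 4 = - 36 i \sqrt{2} \cdot 4 = - 144 i \sqrt{2} \approx - 203.65 i$)
$p D{\left(-1 \right)} = - 144 i \sqrt{2} \left(-1\right)^{2} = - 144 i \sqrt{2} \cdot 1 = - 144 i \sqrt{2}$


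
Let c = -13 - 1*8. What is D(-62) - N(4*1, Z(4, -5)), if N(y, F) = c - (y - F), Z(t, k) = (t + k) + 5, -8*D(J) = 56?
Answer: 14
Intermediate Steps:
D(J) = -7 (D(J) = -⅛*56 = -7)
c = -21 (c = -13 - 8 = -21)
Z(t, k) = 5 + k + t (Z(t, k) = (k + t) + 5 = 5 + k + t)
N(y, F) = -21 + F - y (N(y, F) = -21 - (y - F) = -21 + (F - y) = -21 + F - y)
D(-62) - N(4*1, Z(4, -5)) = -7 - (-21 + (5 - 5 + 4) - 4) = -7 - (-21 + 4 - 1*4) = -7 - (-21 + 4 - 4) = -7 - 1*(-21) = -7 + 21 = 14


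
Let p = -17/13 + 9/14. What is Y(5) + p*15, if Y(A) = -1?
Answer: -1997/182 ≈ -10.973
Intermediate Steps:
p = -121/182 (p = -17*1/13 + 9*(1/14) = -17/13 + 9/14 = -121/182 ≈ -0.66483)
Y(5) + p*15 = -1 - 121/182*15 = -1 - 1815/182 = -1997/182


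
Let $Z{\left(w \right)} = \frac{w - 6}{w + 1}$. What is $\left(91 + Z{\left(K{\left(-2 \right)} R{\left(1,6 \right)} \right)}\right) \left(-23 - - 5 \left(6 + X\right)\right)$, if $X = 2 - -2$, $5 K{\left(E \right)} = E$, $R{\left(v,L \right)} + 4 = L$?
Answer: $1539$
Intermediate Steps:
$R{\left(v,L \right)} = -4 + L$
$K{\left(E \right)} = \frac{E}{5}$
$X = 4$ ($X = 2 + 2 = 4$)
$Z{\left(w \right)} = \frac{-6 + w}{1 + w}$
$\left(91 + Z{\left(K{\left(-2 \right)} R{\left(1,6 \right)} \right)}\right) \left(-23 - - 5 \left(6 + X\right)\right) = \left(91 + \frac{-6 + \frac{1}{5} \left(-2\right) \left(-4 + 6\right)}{1 + \frac{1}{5} \left(-2\right) \left(-4 + 6\right)}\right) \left(-23 - - 5 \left(6 + 4\right)\right) = \left(91 + \frac{-6 - \frac{4}{5}}{1 - \frac{4}{5}}\right) \left(-23 - \left(-5\right) 10\right) = \left(91 + \frac{-6 - \frac{4}{5}}{1 - \frac{4}{5}}\right) \left(-23 - -50\right) = \left(91 + \frac{1}{\frac{1}{5}} \left(- \frac{34}{5}\right)\right) \left(-23 + 50\right) = \left(91 + 5 \left(- \frac{34}{5}\right)\right) 27 = \left(91 - 34\right) 27 = 57 \cdot 27 = 1539$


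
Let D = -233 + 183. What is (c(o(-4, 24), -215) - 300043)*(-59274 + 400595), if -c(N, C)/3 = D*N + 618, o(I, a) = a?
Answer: -101815030337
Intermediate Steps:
D = -50
c(N, C) = -1854 + 150*N (c(N, C) = -3*(-50*N + 618) = -3*(618 - 50*N) = -1854 + 150*N)
(c(o(-4, 24), -215) - 300043)*(-59274 + 400595) = ((-1854 + 150*24) - 300043)*(-59274 + 400595) = ((-1854 + 3600) - 300043)*341321 = (1746 - 300043)*341321 = -298297*341321 = -101815030337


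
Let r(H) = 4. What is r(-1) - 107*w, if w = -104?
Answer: 11132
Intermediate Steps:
r(-1) - 107*w = 4 - 107*(-104) = 4 + 11128 = 11132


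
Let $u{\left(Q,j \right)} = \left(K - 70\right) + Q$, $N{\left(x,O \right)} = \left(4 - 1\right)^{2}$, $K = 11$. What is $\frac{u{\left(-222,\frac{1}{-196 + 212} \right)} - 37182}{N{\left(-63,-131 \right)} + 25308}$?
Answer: $- \frac{37463}{25317} \approx -1.4798$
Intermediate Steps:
$N{\left(x,O \right)} = 9$ ($N{\left(x,O \right)} = 3^{2} = 9$)
$u{\left(Q,j \right)} = -59 + Q$ ($u{\left(Q,j \right)} = \left(11 - 70\right) + Q = -59 + Q$)
$\frac{u{\left(-222,\frac{1}{-196 + 212} \right)} - 37182}{N{\left(-63,-131 \right)} + 25308} = \frac{\left(-59 - 222\right) - 37182}{9 + 25308} = \frac{-281 - 37182}{25317} = \left(-37463\right) \frac{1}{25317} = - \frac{37463}{25317}$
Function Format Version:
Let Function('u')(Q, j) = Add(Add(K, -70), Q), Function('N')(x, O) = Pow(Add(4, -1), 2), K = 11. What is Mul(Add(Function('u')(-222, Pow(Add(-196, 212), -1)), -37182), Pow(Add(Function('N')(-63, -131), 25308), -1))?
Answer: Rational(-37463, 25317) ≈ -1.4798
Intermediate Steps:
Function('N')(x, O) = 9 (Function('N')(x, O) = Pow(3, 2) = 9)
Function('u')(Q, j) = Add(-59, Q) (Function('u')(Q, j) = Add(Add(11, -70), Q) = Add(-59, Q))
Mul(Add(Function('u')(-222, Pow(Add(-196, 212), -1)), -37182), Pow(Add(Function('N')(-63, -131), 25308), -1)) = Mul(Add(Add(-59, -222), -37182), Pow(Add(9, 25308), -1)) = Mul(Add(-281, -37182), Pow(25317, -1)) = Mul(-37463, Rational(1, 25317)) = Rational(-37463, 25317)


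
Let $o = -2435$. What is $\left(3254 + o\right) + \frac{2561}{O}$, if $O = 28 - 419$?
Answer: $\frac{317668}{391} \approx 812.45$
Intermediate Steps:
$O = -391$
$\left(3254 + o\right) + \frac{2561}{O} = \left(3254 - 2435\right) + \frac{2561}{-391} = 819 + 2561 \left(- \frac{1}{391}\right) = 819 - \frac{2561}{391} = \frac{317668}{391}$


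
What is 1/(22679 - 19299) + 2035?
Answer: 6878301/3380 ≈ 2035.0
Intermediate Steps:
1/(22679 - 19299) + 2035 = 1/3380 + 2035 = 6878301/3380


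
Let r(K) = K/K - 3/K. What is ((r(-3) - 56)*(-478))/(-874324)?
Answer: -6453/218581 ≈ -0.029522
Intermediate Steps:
r(K) = 1 - 3/K
((r(-3) - 56)*(-478))/(-874324) = (((-3 - 3)/(-3) - 56)*(-478))/(-874324) = ((-1/3*(-6) - 56)*(-478))*(-1/874324) = ((2 - 56)*(-478))*(-1/874324) = -54*(-478)*(-1/874324) = 25812*(-1/874324) = -6453/218581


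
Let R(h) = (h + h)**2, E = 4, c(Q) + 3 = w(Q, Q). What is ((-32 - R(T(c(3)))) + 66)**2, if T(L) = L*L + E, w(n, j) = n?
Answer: 900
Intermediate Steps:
c(Q) = -3 + Q
T(L) = 4 + L**2 (T(L) = L*L + 4 = L**2 + 4 = 4 + L**2)
R(h) = 4*h**2 (R(h) = (2*h)**2 = 4*h**2)
((-32 - R(T(c(3)))) + 66)**2 = ((-32 - 4*(4 + (-3 + 3)**2)**2) + 66)**2 = ((-32 - 4*(4 + 0**2)**2) + 66)**2 = ((-32 - 4*(4 + 0)**2) + 66)**2 = ((-32 - 4*4**2) + 66)**2 = ((-32 - 4*16) + 66)**2 = ((-32 - 1*64) + 66)**2 = ((-32 - 64) + 66)**2 = (-96 + 66)**2 = (-30)**2 = 900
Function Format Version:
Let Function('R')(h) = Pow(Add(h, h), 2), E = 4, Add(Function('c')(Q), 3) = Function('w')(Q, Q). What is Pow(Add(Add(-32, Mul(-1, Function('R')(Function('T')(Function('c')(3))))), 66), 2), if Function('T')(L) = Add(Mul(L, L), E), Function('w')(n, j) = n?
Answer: 900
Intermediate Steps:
Function('c')(Q) = Add(-3, Q)
Function('T')(L) = Add(4, Pow(L, 2)) (Function('T')(L) = Add(Mul(L, L), 4) = Add(Pow(L, 2), 4) = Add(4, Pow(L, 2)))
Function('R')(h) = Mul(4, Pow(h, 2)) (Function('R')(h) = Pow(Mul(2, h), 2) = Mul(4, Pow(h, 2)))
Pow(Add(Add(-32, Mul(-1, Function('R')(Function('T')(Function('c')(3))))), 66), 2) = Pow(Add(Add(-32, Mul(-1, Mul(4, Pow(Add(4, Pow(Add(-3, 3), 2)), 2)))), 66), 2) = Pow(Add(Add(-32, Mul(-1, Mul(4, Pow(Add(4, Pow(0, 2)), 2)))), 66), 2) = Pow(Add(Add(-32, Mul(-1, Mul(4, Pow(Add(4, 0), 2)))), 66), 2) = Pow(Add(Add(-32, Mul(-1, Mul(4, Pow(4, 2)))), 66), 2) = Pow(Add(Add(-32, Mul(-1, Mul(4, 16))), 66), 2) = Pow(Add(Add(-32, Mul(-1, 64)), 66), 2) = Pow(Add(Add(-32, -64), 66), 2) = Pow(Add(-96, 66), 2) = Pow(-30, 2) = 900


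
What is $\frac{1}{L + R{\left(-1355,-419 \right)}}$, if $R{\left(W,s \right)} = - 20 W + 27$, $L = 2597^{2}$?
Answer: $\frac{1}{6771536} \approx 1.4768 \cdot 10^{-7}$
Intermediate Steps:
$L = 6744409$
$R{\left(W,s \right)} = 27 - 20 W$
$\frac{1}{L + R{\left(-1355,-419 \right)}} = \frac{1}{6744409 + \left(27 - -27100\right)} = \frac{1}{6744409 + \left(27 + 27100\right)} = \frac{1}{6744409 + 27127} = \frac{1}{6771536}$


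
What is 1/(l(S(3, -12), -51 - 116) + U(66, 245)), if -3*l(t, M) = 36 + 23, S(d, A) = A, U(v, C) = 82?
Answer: 3/187 ≈ 0.016043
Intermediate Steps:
l(t, M) = -59/3 (l(t, M) = -(36 + 23)/3 = -⅓*59 = -59/3)
1/(l(S(3, -12), -51 - 116) + U(66, 245)) = 1/(-59/3 + 82) = 1/(187/3) = 3/187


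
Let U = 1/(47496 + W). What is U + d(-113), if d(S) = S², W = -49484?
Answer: 25384771/1988 ≈ 12769.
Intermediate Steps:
U = -1/1988 (U = 1/(47496 - 49484) = 1/(-1988) = -1/1988 ≈ -0.00050302)
U + d(-113) = -1/1988 + (-113)² = -1/1988 + 12769 = 25384771/1988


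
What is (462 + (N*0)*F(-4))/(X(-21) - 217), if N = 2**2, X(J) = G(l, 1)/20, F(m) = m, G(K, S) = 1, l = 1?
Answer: -9240/4339 ≈ -2.1295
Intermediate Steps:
X(J) = 1/20
N = 4
(462 + (N*0)*F(-4))/(X(-21) - 217) = (462 + (4*0)*(-4))/(1/20 - 217) = (462 + 0*(-4))/(-4339/20) = (462 + 0)*(-20/4339) = 462*(-20/4339) = -9240/4339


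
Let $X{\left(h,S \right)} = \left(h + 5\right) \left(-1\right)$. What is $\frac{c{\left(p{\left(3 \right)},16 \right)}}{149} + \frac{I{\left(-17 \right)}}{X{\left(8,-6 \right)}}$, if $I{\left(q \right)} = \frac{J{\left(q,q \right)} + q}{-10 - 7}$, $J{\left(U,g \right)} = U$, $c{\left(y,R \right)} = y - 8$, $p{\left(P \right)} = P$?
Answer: $- \frac{363}{1937} \approx -0.1874$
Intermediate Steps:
$X{\left(h,S \right)} = -5 - h$ ($X{\left(h,S \right)} = \left(5 + h\right) \left(-1\right) = -5 - h$)
$c{\left(y,R \right)} = -8 + y$
$I{\left(q \right)} = - \frac{2 q}{17}$ ($I{\left(q \right)} = \frac{q + q}{-10 - 7} = \frac{2 q}{-17} = 2 q \left(- \frac{1}{17}\right) = - \frac{2 q}{17}$)
$\frac{c{\left(p{\left(3 \right)},16 \right)}}{149} + \frac{I{\left(-17 \right)}}{X{\left(8,-6 \right)}} = \frac{-8 + 3}{149} + \frac{\left(- \frac{2}{17}\right) \left(-17\right)}{-5 - 8} = \left(-5\right) \frac{1}{149} + \frac{2}{-5 - 8} = - \frac{5}{149} + \frac{2}{-13} = - \frac{5}{149} + 2 \left(- \frac{1}{13}\right) = - \frac{5}{149} - \frac{2}{13} = - \frac{363}{1937}$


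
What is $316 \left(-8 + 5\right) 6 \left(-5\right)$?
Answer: $28440$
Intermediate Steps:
$316 \left(-8 + 5\right) 6 \left(-5\right) = 316 \left(\left(-3\right) \left(-30\right)\right) = 316 \cdot 90 = 28440$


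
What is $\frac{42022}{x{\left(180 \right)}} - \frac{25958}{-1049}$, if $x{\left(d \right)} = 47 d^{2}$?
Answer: $\frac{19786461739}{798708600} \approx 24.773$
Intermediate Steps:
$\frac{42022}{x{\left(180 \right)}} - \frac{25958}{-1049} = \frac{42022}{47 \cdot 180^{2}} - \frac{25958}{-1049} = \frac{42022}{47 \cdot 32400} - - \frac{25958}{1049} = \frac{42022}{1522800} + \frac{25958}{1049} = 42022 \cdot \frac{1}{1522800} + \frac{25958}{1049} = \frac{21011}{761400} + \frac{25958}{1049} = \frac{19786461739}{798708600}$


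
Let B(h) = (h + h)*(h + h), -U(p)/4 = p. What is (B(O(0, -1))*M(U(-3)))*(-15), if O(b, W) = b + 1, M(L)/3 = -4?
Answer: 720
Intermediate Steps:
U(p) = -4*p
M(L) = -12 (M(L) = 3*(-4) = -12)
O(b, W) = 1 + b
B(h) = 4*h**2 (B(h) = (2*h)*(2*h) = 4*h**2)
(B(O(0, -1))*M(U(-3)))*(-15) = ((4*(1 + 0)**2)*(-12))*(-15) = ((4*1**2)*(-12))*(-15) = ((4*1)*(-12))*(-15) = (4*(-12))*(-15) = -48*(-15) = 720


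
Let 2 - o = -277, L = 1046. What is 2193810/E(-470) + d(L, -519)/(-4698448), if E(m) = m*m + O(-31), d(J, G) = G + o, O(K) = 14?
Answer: 107370366940/10812009807 ≈ 9.9307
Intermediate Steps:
o = 279 (o = 2 - 1*(-277) = 2 + 277 = 279)
d(J, G) = 279 + G (d(J, G) = G + 279 = 279 + G)
E(m) = 14 + m² (E(m) = m*m + 14 = m² + 14 = 14 + m²)
2193810/E(-470) + d(L, -519)/(-4698448) = 2193810/(14 + (-470)²) + (279 - 519)/(-4698448) = 2193810/(14 + 220900) - 240*(-1/4698448) = 2193810/220914 + 15/293653 = 2193810*(1/220914) + 15/293653 = 365635/36819 + 15/293653 = 107370366940/10812009807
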